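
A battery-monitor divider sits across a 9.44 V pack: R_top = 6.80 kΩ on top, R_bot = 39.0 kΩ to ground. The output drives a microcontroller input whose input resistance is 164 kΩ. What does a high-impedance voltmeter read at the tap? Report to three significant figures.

The load sits in parallel with R_bot: R_bot‖R_L = (39.0 × 164) / (39.0 + 164) = 31.51 kΩ.
V_out = 9.44 × 31.51 / (6.80 + 31.51) = 9.44 × 31.51/38.31 = 7.76 V.

V_out ≈ 7.76 V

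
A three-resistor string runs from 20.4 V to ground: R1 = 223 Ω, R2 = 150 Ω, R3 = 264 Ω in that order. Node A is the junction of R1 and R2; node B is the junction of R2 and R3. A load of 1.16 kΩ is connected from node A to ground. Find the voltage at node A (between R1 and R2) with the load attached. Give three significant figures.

V ≈ 11.8 V

Below node A the series string R2+R3 = 414.0 Ω sits in parallel with the 1160 Ω load: 305.1 Ω.
V_A = 20.4 × 305.1/(223 + 305.1) = 11.8 V.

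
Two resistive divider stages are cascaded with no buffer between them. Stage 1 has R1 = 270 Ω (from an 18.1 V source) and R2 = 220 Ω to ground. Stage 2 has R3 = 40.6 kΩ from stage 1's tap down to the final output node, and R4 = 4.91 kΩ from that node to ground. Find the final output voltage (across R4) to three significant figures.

Stage 2 presents R3+R4 = 45510 Ω as a load on stage 1's tap.
Stage 1's lower leg becomes R2‖(R3+R4) = 218.9 Ω, so V_mid = 18.1 × 218.9/488.9 = 8.105 V.
Stage 2 is itself unloaded: V_out = V_mid × R4/(R3+R4) = 8.105 × 4910/45510 = 0.874 V.

V_out ≈ 0.874 V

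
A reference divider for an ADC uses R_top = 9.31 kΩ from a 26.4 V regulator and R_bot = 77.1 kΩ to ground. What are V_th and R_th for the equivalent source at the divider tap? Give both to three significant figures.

V_th is the open-circuit tap voltage: 26.4 × 77.1/(9.31 + 77.1) = 23.6 V.
With the supply zeroed, R_top and R_bot appear in parallel from the tap: R_th = R_top‖R_bot = (9.31 × 77.1)/86.41 = 8.31 kΩ.

V_th = 23.6 V, R_th = 8.31 kΩ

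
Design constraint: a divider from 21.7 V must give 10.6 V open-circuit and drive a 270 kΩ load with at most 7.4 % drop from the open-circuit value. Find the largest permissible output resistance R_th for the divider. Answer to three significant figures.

R_th ≤ 21.6 kΩ

Loading drop = R_th/(R_th + R_L) ≤ 0.0740, so R_th ≤ R_L · ε/(1−ε) = 270 kΩ × 0.0740/0.9260 = 21.6 kΩ.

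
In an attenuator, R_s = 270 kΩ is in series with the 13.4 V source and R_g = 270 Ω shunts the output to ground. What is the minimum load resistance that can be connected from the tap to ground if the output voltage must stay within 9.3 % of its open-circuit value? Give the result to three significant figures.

Output resistance R_th = R_s‖R_g = (270000 × 270)/270300 = 269.7 Ω.
The fractional drop is R_th/(R_th + R_L); requiring this ≤ 0.0930 gives R_L ≥ R_th(1/0.0930 − 1) = 269.7 × 9.753 = 2.63 kΩ.

R_L(min) ≈ 2.63 kΩ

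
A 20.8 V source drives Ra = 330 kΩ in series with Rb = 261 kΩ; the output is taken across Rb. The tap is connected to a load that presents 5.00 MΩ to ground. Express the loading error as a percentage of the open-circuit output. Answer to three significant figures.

The divider's output (Thévenin) resistance is Ra‖Rb = 145.7 kΩ.
Fractional drop under load = R_th/(R_th + R_L) = 145.7 / (145.7 + 5000) = 0.02832.
So the output falls by 2.83 %.

2.83 %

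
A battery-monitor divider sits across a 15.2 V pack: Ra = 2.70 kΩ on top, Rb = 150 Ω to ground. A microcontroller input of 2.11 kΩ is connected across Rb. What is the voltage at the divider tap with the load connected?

The load sits in parallel with Rb: Rb‖R_L = (150 × 2110) / (150 + 2110) = 140.0 Ω.
V_out = 15.2 × 140.0 / (2700 + 140.0) = 15.2 × 140.0/2840 = 0.750 V.

V_out ≈ 0.750 V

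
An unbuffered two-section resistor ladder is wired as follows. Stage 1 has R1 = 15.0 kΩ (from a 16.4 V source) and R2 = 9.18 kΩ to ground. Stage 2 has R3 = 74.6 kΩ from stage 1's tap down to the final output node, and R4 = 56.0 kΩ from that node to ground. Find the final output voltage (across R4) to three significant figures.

Stage 2 presents R3+R4 = 130.6 kΩ as a load on stage 1's tap.
Stage 1's lower leg becomes R2‖(R3+R4) = 8.577 kΩ, so V_mid = 16.4 × 8.577/23.58 = 5.966 V.
Stage 2 is itself unloaded: V_out = V_mid × R4/(R3+R4) = 5.966 × 56.0/130.6 = 2.56 V.

V_out ≈ 2.56 V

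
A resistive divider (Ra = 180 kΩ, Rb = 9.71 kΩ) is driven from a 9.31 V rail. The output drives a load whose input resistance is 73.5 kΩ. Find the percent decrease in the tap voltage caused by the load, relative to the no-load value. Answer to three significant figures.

11.1 %

Unloaded V = 9.31 × 9.71/189.7 = 0.47652 V.
Loaded: Rb‖R_L = 8.577 kΩ, giving V = 9.31 × 8.577/188.6 = 0.42344 V.
Drop = (0.47652 − 0.42344) / 0.47652 = 11.1 %.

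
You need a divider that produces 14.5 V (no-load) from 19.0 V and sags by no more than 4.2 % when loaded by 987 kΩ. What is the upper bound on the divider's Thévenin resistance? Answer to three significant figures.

Loading drop = R_th/(R_th + R_L) ≤ 0.0420, so R_th ≤ R_L · ε/(1−ε) = 987 kΩ × 0.0420/0.9580 = 43.3 kΩ.
(Any R1, R2 with R2/(R1+R2) = 0.763 and R1‖R2 ≤ 43.3 kΩ will meet the spec.)

R_th ≤ 43.3 kΩ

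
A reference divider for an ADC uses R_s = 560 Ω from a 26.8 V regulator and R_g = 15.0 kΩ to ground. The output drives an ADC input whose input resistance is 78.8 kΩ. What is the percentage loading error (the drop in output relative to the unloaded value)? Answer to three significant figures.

0.680 %

The divider's output (Thévenin) resistance is R_s‖R_g = 539.8 Ω.
Fractional drop under load = R_th/(R_th + R_L) = 539.8 / (539.8 + 78800) = 0.006804.
So the output falls by 0.680 %.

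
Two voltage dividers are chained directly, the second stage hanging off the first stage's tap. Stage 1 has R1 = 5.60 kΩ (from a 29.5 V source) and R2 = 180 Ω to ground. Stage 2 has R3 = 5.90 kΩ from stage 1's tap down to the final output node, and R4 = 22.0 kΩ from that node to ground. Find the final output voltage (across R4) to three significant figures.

V_out ≈ 0.720 V

Stage 2 presents R3+R4 = 27900 Ω as a load on stage 1's tap.
Stage 1's lower leg becomes R2‖(R3+R4) = 178.8 Ω, so V_mid = 29.5 × 178.8/5779 = 0.9130 V.
Stage 2 is itself unloaded: V_out = V_mid × R4/(R3+R4) = 0.9130 × 22000/27900 = 0.720 V.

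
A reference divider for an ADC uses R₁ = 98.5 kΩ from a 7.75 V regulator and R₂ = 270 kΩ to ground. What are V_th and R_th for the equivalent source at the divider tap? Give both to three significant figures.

V_th is the open-circuit tap voltage: 7.75 × 270/(98.5 + 270) = 5.68 V.
With the supply zeroed, R₁ and R₂ appear in parallel from the tap: R_th = R₁‖R₂ = (98.5 × 270)/368.5 = 72.2 kΩ.

V_th = 5.68 V, R_th = 72.2 kΩ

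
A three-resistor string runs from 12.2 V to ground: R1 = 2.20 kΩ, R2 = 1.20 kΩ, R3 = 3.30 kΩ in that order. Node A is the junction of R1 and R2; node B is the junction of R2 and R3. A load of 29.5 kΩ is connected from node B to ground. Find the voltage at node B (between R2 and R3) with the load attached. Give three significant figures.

At node B, R3 is in parallel with the load: R3‖R_L = 2.968 kΩ.
Below node A the resistance is R2 + (R3‖R_L) = 4.168 kΩ, so V_A = 12.2 × 4.168/6.368 = 7.985 V.
Then V_B = V_A × (R3‖R_L)/(R2 + R3‖R_L) = 7.985 × 2.968/4.168 = 5.69 V.

V ≈ 5.69 V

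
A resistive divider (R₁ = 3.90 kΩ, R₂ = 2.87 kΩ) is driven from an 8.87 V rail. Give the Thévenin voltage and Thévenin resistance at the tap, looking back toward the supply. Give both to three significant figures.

V_th = 3.76 V, R_th = 1.65 kΩ

V_th is the open-circuit tap voltage: 8.87 × 2.87/(3.90 + 2.87) = 3.76 V.
With the supply zeroed, R₁ and R₂ appear in parallel from the tap: R_th = R₁‖R₂ = (3.90 × 2.87)/6.770 = 1.65 kΩ.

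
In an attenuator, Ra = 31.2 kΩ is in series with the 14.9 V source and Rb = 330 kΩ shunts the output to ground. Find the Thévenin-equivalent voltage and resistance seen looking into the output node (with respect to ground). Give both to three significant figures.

V_th is the open-circuit tap voltage: 14.9 × 330/(31.2 + 330) = 13.6 V.
With the supply zeroed, Ra and Rb appear in parallel from the tap: R_th = Ra‖Rb = (31.2 × 330)/361.2 = 28.5 kΩ.

V_th = 13.6 V, R_th = 28.5 kΩ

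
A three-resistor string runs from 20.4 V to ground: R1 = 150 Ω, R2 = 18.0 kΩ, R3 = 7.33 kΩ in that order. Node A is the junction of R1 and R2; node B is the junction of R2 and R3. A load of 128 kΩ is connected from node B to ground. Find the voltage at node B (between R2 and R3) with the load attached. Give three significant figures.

V ≈ 5.64 V

At node B, R3 is in parallel with the load: R3‖R_L = 6933 Ω.
Below node A the resistance is R2 + (R3‖R_L) = 24930 Ω, so V_A = 20.4 × 24930/25080 = 20.28 V.
Then V_B = V_A × (R3‖R_L)/(R2 + R3‖R_L) = 20.28 × 6933/24930 = 5.64 V.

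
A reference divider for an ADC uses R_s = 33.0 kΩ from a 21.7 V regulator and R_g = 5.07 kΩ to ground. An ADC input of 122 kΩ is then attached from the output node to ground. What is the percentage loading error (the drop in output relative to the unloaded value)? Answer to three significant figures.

The divider's output (Thévenin) resistance is R_s‖R_g = 4.395 kΩ.
Fractional drop under load = R_th/(R_th + R_L) = 4.395 / (4.395 + 122) = 0.03477.
So the output falls by 3.48 %.

3.48 %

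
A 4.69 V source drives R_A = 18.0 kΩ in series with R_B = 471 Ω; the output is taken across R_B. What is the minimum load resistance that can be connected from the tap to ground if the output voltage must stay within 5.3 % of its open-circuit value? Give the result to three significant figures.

Output resistance R_th = R_A‖R_B = (18000 × 471)/18470 = 459.0 Ω.
The fractional drop is R_th/(R_th + R_L); requiring this ≤ 0.0530 gives R_L ≥ R_th(1/0.0530 − 1) = 459.0 × 17.87 = 8.20 kΩ.

R_L(min) ≈ 8.20 kΩ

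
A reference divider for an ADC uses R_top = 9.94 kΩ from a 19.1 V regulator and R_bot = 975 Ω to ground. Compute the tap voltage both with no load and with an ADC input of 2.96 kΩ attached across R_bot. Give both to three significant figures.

Open-circuit: V = 19.1 × 975/(9940 + 975) = 1.71 V.
With the load, R_bot becomes R_bot‖R_L = 733.4 Ω, so V = 19.1 × 733.4/10670 = 1.31 V.

Unloaded: 1.71 V; loaded: 1.31 V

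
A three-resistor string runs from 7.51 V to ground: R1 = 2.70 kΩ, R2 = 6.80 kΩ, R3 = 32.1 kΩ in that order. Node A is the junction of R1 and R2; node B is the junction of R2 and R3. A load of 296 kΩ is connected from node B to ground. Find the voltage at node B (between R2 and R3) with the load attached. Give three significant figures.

V ≈ 5.65 V

At node B, R3 is in parallel with the load: R3‖R_L = 28.96 kΩ.
Below node A the resistance is R2 + (R3‖R_L) = 35.76 kΩ, so V_A = 7.51 × 35.76/38.46 = 6.983 V.
Then V_B = V_A × (R3‖R_L)/(R2 + R3‖R_L) = 6.983 × 28.96/35.76 = 5.65 V.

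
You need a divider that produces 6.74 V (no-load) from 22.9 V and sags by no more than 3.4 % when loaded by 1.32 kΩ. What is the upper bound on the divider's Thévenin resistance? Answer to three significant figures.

R_th ≤ 46.5 Ω

Loading drop = R_th/(R_th + R_L) ≤ 0.0340, so R_th ≤ R_L · ε/(1−ε) = 1.32 kΩ × 0.0340/0.9660 = 46.5 Ω.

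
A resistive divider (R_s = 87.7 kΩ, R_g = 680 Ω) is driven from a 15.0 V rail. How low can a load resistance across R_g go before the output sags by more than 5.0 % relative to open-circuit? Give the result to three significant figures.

Output resistance R_th = R_s‖R_g = (87700 × 680)/88380 = 674.8 Ω.
The fractional drop is R_th/(R_th + R_L); requiring this ≤ 0.0500 gives R_L ≥ R_th(1/0.0500 − 1) = 674.8 × 19.00 = 12.8 kΩ.

R_L(min) ≈ 12.8 kΩ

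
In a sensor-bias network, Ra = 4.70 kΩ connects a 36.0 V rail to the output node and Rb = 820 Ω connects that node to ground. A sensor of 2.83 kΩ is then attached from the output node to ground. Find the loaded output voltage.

V_out ≈ 4.29 V

The load sits in parallel with Rb: Rb‖R_L = (820 × 2830) / (820 + 2830) = 635.8 Ω.
V_out = 36.0 × 635.8 / (4700 + 635.8) = 36.0 × 635.8/5336 = 4.29 V.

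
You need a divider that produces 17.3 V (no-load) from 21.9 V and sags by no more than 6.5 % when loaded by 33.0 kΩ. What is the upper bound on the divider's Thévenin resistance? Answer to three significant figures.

Loading drop = R_th/(R_th + R_L) ≤ 0.0650, so R_th ≤ R_L · ε/(1−ε) = 33.0 kΩ × 0.0650/0.9350 = 2.29 kΩ.
(Any R1, R2 with R2/(R1+R2) = 0.790 and R1‖R2 ≤ 2.29 kΩ will meet the spec.)

R_th ≤ 2.29 kΩ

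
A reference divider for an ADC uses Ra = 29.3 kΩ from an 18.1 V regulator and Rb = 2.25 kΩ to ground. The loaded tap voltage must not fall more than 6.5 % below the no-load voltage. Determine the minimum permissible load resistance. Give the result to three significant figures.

Output resistance R_th = Ra‖Rb = (29.3 × 2.25)/31.55 = 2.090 kΩ.
The fractional drop is R_th/(R_th + R_L); requiring this ≤ 0.0650 gives R_L ≥ R_th(1/0.0650 − 1) = 2.090 × 14.38 = 30.1 kΩ.

R_L(min) ≈ 30.1 kΩ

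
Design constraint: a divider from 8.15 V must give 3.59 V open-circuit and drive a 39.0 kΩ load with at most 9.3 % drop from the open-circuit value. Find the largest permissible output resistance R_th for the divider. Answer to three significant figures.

R_th ≤ 4.00 kΩ

Loading drop = R_th/(R_th + R_L) ≤ 0.0930, so R_th ≤ R_L · ε/(1−ε) = 39.0 kΩ × 0.0930/0.9070 = 4.00 kΩ.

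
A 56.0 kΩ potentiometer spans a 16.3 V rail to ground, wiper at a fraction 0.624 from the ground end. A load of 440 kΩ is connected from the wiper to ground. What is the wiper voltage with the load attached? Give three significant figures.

The wiper splits the pot into (1−α)R = 21.06 kΩ above and αR = 34.94 kΩ below.
Lower section ‖ load = 32.37 kΩ.
V_wiper = 16.3 × 32.37/(21.06 + 32.37) = 9.88 V.

V ≈ 9.88 V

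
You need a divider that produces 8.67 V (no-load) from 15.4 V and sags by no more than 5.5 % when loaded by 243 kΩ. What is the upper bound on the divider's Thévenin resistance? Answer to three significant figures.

Loading drop = R_th/(R_th + R_L) ≤ 0.0550, so R_th ≤ R_L · ε/(1−ε) = 243 kΩ × 0.0550/0.9450 = 14.1 kΩ.

R_th ≤ 14.1 kΩ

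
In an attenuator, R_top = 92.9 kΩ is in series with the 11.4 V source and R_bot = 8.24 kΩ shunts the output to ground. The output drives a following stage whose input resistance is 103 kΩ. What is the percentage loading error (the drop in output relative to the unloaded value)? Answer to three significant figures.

The divider's output (Thévenin) resistance is R_top‖R_bot = 7.569 kΩ.
Fractional drop under load = R_th/(R_th + R_L) = 7.569 / (7.569 + 103) = 0.06845.
So the output falls by 6.85 %.

6.85 %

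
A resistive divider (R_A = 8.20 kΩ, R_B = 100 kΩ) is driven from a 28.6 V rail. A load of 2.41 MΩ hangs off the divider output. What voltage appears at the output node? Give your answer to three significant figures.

The load sits in parallel with R_B: R_B‖R_L = (100 × 2410) / (100 + 2410) = 96.02 kΩ.
V_out = 28.6 × 96.02 / (8.20 + 96.02) = 28.6 × 96.02/104.2 = 26.3 V.

V_out ≈ 26.3 V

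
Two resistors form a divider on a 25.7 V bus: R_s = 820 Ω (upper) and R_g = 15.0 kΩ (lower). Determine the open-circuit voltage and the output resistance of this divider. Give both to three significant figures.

V_th = 24.4 V, R_th = 777 Ω

V_th is the open-circuit tap voltage: 25.7 × 15000/(820 + 15000) = 24.4 V.
With the supply zeroed, R_s and R_g appear in parallel from the tap: R_th = R_s‖R_g = (820 × 15000)/15820 = 777 Ω.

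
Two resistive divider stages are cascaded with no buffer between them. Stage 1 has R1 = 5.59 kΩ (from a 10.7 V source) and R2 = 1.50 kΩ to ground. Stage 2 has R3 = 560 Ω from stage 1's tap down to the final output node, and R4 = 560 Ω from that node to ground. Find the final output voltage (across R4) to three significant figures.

Stage 2 presents R3+R4 = 1120 Ω as a load on stage 1's tap.
Stage 1's lower leg becomes R2‖(R3+R4) = 641.2 Ω, so V_mid = 10.7 × 641.2/6231 = 1.101 V.
Stage 2 is itself unloaded: V_out = V_mid × R4/(R3+R4) = 1.101 × 560/1120 = 0.551 V.

V_out ≈ 0.551 V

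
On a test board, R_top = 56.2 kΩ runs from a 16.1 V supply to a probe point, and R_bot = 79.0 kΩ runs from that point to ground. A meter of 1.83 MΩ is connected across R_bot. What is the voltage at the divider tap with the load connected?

The load sits in parallel with R_bot: R_bot‖R_L = (79.0 × 1830) / (79.0 + 1830) = 75.73 kΩ.
V_out = 16.1 × 75.73 / (56.2 + 75.73) = 16.1 × 75.73/131.9 = 9.24 V.
(Unloaded it would have been 9.41 V.)

V_out ≈ 9.24 V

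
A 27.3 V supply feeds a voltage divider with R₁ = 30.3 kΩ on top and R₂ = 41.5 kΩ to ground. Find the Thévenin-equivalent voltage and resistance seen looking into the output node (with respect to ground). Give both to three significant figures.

V_th is the open-circuit tap voltage: 27.3 × 41.5/(30.3 + 41.5) = 15.8 V.
With the supply zeroed, R₁ and R₂ appear in parallel from the tap: R_th = R₁‖R₂ = (30.3 × 41.5)/71.80 = 17.5 kΩ.

V_th = 15.8 V, R_th = 17.5 kΩ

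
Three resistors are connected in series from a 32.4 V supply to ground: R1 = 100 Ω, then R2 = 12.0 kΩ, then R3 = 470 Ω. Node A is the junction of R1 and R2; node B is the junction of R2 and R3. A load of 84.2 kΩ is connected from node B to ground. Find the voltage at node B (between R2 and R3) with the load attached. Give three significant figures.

V ≈ 1.20 V

At node B, R3 is in parallel with the load: R3‖R_L = 467.4 Ω.
Below node A the resistance is R2 + (R3‖R_L) = 12470 Ω, so V_A = 32.4 × 12470/12570 = 32.14 V.
Then V_B = V_A × (R3‖R_L)/(R2 + R3‖R_L) = 32.14 × 467.4/12470 = 1.20 V.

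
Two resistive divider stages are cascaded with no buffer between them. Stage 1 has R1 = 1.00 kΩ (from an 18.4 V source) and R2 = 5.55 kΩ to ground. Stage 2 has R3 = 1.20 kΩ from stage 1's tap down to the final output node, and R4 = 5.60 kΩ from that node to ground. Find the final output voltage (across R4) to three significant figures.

Stage 2 presents R3+R4 = 6.800 kΩ as a load on stage 1's tap.
Stage 1's lower leg becomes R2‖(R3+R4) = 3.056 kΩ, so V_mid = 18.4 × 3.056/4.056 = 13.86 V.
Stage 2 is itself unloaded: V_out = V_mid × R4/(R3+R4) = 13.86 × 5.60/6.800 = 11.4 V.

V_out ≈ 11.4 V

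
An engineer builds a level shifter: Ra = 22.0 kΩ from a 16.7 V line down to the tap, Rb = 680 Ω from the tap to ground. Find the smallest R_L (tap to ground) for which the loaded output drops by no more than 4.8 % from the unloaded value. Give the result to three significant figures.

Output resistance R_th = Ra‖Rb = (22000 × 680)/22680 = 659.6 Ω.
The fractional drop is R_th/(R_th + R_L); requiring this ≤ 0.0480 gives R_L ≥ R_th(1/0.0480 − 1) = 659.6 × 19.83 = 13.1 kΩ.

R_L(min) ≈ 13.1 kΩ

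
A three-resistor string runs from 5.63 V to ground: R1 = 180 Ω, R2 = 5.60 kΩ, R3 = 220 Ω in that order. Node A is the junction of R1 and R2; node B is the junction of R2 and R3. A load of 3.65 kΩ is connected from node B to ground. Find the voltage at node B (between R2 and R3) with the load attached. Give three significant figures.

At node B, R3 is in parallel with the load: R3‖R_L = 207.5 Ω.
Below node A the resistance is R2 + (R3‖R_L) = 5807 Ω, so V_A = 5.63 × 5807/5987 = 5.461 V.
Then V_B = V_A × (R3‖R_L)/(R2 + R3‖R_L) = 5.461 × 207.5/5807 = 0.195 V.

V ≈ 0.195 V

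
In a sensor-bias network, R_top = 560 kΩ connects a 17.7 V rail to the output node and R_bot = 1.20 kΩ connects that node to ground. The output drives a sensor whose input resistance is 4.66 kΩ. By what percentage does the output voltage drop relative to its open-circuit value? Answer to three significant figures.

Unloaded V = 17.7 × 1.20/561.2 = 0.03785 V.
Loaded: R_bot‖R_L = 0.9543 kΩ, giving V = 17.7 × 0.9543/561.0 = 0.03011 V.
Drop = (0.03785 − 0.03011) / 0.03785 = 20.4 %.

20.4 %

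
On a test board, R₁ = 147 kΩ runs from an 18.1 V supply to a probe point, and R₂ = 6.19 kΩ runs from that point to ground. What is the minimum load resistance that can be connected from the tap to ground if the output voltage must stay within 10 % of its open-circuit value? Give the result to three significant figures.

R_L(min) ≈ 53.5 kΩ

Output resistance R_th = R₁‖R₂ = (147 × 6.19)/153.2 = 5.940 kΩ.
The fractional drop is R_th/(R_th + R_L); requiring this ≤ 0.100 gives R_L ≥ R_th(1/0.100 − 1) = 5.940 × 9.000 = 53.5 kΩ.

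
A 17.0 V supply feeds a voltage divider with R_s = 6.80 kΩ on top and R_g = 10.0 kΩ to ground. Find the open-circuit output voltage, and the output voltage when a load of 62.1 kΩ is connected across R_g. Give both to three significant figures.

Open-circuit: V = 17.0 × 10.0/(6.80 + 10.0) = 10.1 V.
With the load, R_g becomes R_g‖R_L = 8.613 kΩ, so V = 17.0 × 8.613/15.41 = 9.50 V.

Unloaded: 10.1 V; loaded: 9.50 V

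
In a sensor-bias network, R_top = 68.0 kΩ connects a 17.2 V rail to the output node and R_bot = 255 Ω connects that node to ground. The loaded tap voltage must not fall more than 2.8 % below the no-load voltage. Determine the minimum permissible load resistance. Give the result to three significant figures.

R_L(min) ≈ 8.82 kΩ

Output resistance R_th = R_top‖R_bot = (68000 × 255)/68260 = 254.0 Ω.
The fractional drop is R_th/(R_th + R_L); requiring this ≤ 0.0280 gives R_L ≥ R_th(1/0.0280 − 1) = 254.0 × 34.71 = 8.82 kΩ.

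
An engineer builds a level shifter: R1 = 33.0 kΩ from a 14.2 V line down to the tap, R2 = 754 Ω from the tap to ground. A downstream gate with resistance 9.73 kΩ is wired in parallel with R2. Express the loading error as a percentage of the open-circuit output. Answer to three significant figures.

The divider's output (Thévenin) resistance is R1‖R2 = 737.2 Ω.
Fractional drop under load = R_th/(R_th + R_L) = 737.2 / (737.2 + 9730) = 0.07043.
So the output falls by 7.04 %.

7.04 %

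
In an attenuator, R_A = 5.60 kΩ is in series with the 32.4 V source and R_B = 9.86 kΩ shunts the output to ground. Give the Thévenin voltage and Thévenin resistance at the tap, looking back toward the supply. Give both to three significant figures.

V_th = 20.7 V, R_th = 3.57 kΩ

V_th is the open-circuit tap voltage: 32.4 × 9.86/(5.60 + 9.86) = 20.7 V.
With the supply zeroed, R_A and R_B appear in parallel from the tap: R_th = R_A‖R_B = (5.60 × 9.86)/15.46 = 3.57 kΩ.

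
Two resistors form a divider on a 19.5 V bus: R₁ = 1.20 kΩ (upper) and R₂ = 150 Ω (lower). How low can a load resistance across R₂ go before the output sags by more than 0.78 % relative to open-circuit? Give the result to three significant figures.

Output resistance R_th = R₁‖R₂ = (1200 × 150)/1350 = 133.3 Ω.
The fractional drop is R_th/(R_th + R_L); requiring this ≤ 0.00780 gives R_L ≥ R_th(1/0.00780 − 1) = 133.3 × 127.2 = 17.0 kΩ.

R_L(min) ≈ 17.0 kΩ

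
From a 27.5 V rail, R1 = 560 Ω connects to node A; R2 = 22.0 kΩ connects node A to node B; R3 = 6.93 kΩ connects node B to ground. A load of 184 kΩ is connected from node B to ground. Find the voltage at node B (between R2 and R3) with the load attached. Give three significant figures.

At node B, R3 is in parallel with the load: R3‖R_L = 6678 Ω.
Below node A the resistance is R2 + (R3‖R_L) = 28680 Ω, so V_A = 27.5 × 28680/29240 = 26.97 V.
Then V_B = V_A × (R3‖R_L)/(R2 + R3‖R_L) = 26.97 × 6678/28680 = 6.28 V.

V ≈ 6.28 V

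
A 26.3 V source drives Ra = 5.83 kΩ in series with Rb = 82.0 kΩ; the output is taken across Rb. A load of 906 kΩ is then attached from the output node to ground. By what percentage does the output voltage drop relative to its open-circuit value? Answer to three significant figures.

The divider's output (Thévenin) resistance is Ra‖Rb = 5.443 kΩ.
Fractional drop under load = R_th/(R_th + R_L) = 5.443 / (5.443 + 906) = 0.005972.
So the output falls by 0.597 %.

0.597 %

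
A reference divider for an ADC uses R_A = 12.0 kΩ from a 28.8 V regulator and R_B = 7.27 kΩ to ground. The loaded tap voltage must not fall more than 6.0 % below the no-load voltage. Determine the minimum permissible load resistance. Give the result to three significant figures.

R_L(min) ≈ 70.9 kΩ

Output resistance R_th = R_A‖R_B = (12.0 × 7.27)/19.27 = 4.527 kΩ.
The fractional drop is R_th/(R_th + R_L); requiring this ≤ 0.0600 gives R_L ≥ R_th(1/0.0600 − 1) = 4.527 × 15.67 = 70.9 kΩ.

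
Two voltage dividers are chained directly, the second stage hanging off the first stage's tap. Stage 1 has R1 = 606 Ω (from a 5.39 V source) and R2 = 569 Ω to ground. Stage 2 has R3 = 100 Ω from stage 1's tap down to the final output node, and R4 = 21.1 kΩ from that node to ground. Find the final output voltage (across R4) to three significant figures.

Stage 2 presents R3+R4 = 21200 Ω as a load on stage 1's tap.
Stage 1's lower leg becomes R2‖(R3+R4) = 554.1 Ω, so V_mid = 5.39 × 554.1/1160 = 2.574 V.
Stage 2 is itself unloaded: V_out = V_mid × R4/(R3+R4) = 2.574 × 21100/21200 = 2.56 V.

V_out ≈ 2.56 V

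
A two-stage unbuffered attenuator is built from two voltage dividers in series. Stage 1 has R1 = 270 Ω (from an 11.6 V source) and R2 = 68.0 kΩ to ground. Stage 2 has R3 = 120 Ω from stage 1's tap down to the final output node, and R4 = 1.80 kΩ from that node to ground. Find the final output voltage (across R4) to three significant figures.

Stage 2 presents R3+R4 = 1920 Ω as a load on stage 1's tap.
Stage 1's lower leg becomes R2‖(R3+R4) = 1867 Ω, so V_mid = 11.6 × 1867/2137 = 10.13 V.
Stage 2 is itself unloaded: V_out = V_mid × R4/(R3+R4) = 10.13 × 1800/1920 = 9.50 V.

V_out ≈ 9.50 V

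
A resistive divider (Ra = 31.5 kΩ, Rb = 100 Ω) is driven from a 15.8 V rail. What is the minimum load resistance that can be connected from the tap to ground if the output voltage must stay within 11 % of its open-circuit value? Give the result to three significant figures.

R_L(min) ≈ 807 Ω

Output resistance R_th = Ra‖Rb = (31500 × 100)/31600 = 99.68 Ω.
The fractional drop is R_th/(R_th + R_L); requiring this ≤ 0.110 gives R_L ≥ R_th(1/0.110 − 1) = 99.68 × 8.091 = 807 Ω.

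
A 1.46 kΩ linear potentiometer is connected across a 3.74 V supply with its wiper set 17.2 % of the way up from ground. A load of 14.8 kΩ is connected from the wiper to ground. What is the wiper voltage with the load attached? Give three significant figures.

The wiper splits the pot into (1−α)R = 1209 Ω above and αR = 251.1 Ω below.
Lower section ‖ load = 246.9 Ω.
V_wiper = 3.74 × 246.9/(1209 + 246.9) = 0.634 V.

V ≈ 0.634 V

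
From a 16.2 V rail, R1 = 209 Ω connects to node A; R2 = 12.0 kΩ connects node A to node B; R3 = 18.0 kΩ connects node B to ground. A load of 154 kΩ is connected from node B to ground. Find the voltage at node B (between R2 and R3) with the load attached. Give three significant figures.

V ≈ 9.22 V

At node B, R3 is in parallel with the load: R3‖R_L = 16120 Ω.
Below node A the resistance is R2 + (R3‖R_L) = 28120 Ω, so V_A = 16.2 × 28120/28330 = 16.08 V.
Then V_B = V_A × (R3‖R_L)/(R2 + R3‖R_L) = 16.08 × 16120/28120 = 9.22 V.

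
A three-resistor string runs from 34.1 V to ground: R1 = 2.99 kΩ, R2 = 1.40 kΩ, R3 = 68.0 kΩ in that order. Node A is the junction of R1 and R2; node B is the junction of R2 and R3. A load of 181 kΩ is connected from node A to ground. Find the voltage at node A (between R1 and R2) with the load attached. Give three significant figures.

Below node A the series string R2+R3 = 69.40 kΩ sits in parallel with the 181 kΩ load: 50.17 kΩ.
V_A = 34.1 × 50.17/(2.99 + 50.17) = 32.2 V.

V ≈ 32.2 V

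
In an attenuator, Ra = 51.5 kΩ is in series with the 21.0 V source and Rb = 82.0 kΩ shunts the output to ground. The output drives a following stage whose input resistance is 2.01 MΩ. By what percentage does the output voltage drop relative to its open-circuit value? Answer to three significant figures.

1.55 %

The divider's output (Thévenin) resistance is Ra‖Rb = 31.63 kΩ.
Fractional drop under load = R_th/(R_th + R_L) = 31.63 / (31.63 + 2010) = 0.01549.
So the output falls by 1.55 %.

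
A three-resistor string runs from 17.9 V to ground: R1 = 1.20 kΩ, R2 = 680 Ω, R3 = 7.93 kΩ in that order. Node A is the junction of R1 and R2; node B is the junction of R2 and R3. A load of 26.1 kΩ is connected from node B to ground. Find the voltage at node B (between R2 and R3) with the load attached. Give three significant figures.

V ≈ 13.7 V

At node B, R3 is in parallel with the load: R3‖R_L = 6082 Ω.
Below node A the resistance is R2 + (R3‖R_L) = 6762 Ω, so V_A = 17.9 × 6762/7962 = 15.20 V.
Then V_B = V_A × (R3‖R_L)/(R2 + R3‖R_L) = 15.20 × 6082/6762 = 13.7 V.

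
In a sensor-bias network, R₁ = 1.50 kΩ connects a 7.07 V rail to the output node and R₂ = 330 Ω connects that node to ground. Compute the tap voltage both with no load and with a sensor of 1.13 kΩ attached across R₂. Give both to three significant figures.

Unloaded: 1.27 V; loaded: 1.03 V

Open-circuit: V = 7.07 × 330/(1500 + 330) = 1.27 V.
With the load, R₂ becomes R₂‖R_L = 255.4 Ω, so V = 7.07 × 255.4/1755 = 1.03 V.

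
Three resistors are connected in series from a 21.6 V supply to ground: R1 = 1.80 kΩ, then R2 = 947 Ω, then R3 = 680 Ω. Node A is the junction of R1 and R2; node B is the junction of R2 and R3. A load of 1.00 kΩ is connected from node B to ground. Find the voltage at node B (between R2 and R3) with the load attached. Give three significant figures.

At node B, R3 is in parallel with the load: R3‖R_L = 404.8 Ω.
Below node A the resistance is R2 + (R3‖R_L) = 1352 Ω, so V_A = 21.6 × 1352/3152 = 9.264 V.
Then V_B = V_A × (R3‖R_L)/(R2 + R3‖R_L) = 9.264 × 404.8/1352 = 2.77 V.

V ≈ 2.77 V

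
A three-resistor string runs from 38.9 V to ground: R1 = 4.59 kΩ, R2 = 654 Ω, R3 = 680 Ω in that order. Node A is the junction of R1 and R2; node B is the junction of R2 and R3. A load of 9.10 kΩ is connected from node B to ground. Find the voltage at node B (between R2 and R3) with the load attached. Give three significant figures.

V ≈ 4.19 V

At node B, R3 is in parallel with the load: R3‖R_L = 632.7 Ω.
Below node A the resistance is R2 + (R3‖R_L) = 1287 Ω, so V_A = 38.9 × 1287/5877 = 8.517 V.
Then V_B = V_A × (R3‖R_L)/(R2 + R3‖R_L) = 8.517 × 632.7/1287 = 4.19 V.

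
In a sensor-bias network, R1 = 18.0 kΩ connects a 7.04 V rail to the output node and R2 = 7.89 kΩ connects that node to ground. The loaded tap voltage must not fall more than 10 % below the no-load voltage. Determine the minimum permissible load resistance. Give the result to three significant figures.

R_L(min) ≈ 49.4 kΩ

Output resistance R_th = R1‖R2 = (18.0 × 7.89)/25.89 = 5.486 kΩ.
The fractional drop is R_th/(R_th + R_L); requiring this ≤ 0.100 gives R_L ≥ R_th(1/0.100 − 1) = 5.486 × 9.000 = 49.4 kΩ.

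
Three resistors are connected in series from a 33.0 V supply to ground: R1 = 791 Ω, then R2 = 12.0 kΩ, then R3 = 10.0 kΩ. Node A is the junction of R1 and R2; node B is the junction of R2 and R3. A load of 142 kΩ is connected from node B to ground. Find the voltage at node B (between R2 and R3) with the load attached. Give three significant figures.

V ≈ 13.9 V

At node B, R3 is in parallel with the load: R3‖R_L = 9342 Ω.
Below node A the resistance is R2 + (R3‖R_L) = 21340 Ω, so V_A = 33.0 × 21340/22130 = 31.82 V.
Then V_B = V_A × (R3‖R_L)/(R2 + R3‖R_L) = 31.82 × 9342/21340 = 13.9 V.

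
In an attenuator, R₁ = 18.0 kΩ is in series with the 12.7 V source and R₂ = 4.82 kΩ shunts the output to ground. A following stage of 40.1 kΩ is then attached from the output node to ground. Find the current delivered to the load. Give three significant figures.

I_L ≈ 0.0611 mA

R₂‖R_L = 4.303 kΩ; V_out = 12.7 × 4.303/22.30 = 2.450 V.
I_L = V_out / R_L = 2.450 / 40.1 kΩ = 0.0611 mA.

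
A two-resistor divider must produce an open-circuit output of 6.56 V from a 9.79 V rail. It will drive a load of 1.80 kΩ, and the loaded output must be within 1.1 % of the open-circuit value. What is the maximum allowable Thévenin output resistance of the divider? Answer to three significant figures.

Loading drop = R_th/(R_th + R_L) ≤ 0.0110, so R_th ≤ R_L · ε/(1−ε) = 1.80 kΩ × 0.0110/0.9890 = 20.0 Ω.

R_th ≤ 20.0 Ω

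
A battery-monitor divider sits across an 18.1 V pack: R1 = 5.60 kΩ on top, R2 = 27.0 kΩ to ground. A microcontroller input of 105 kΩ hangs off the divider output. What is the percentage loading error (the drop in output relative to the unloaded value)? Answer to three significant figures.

4.23 %

The divider's output (Thévenin) resistance is R1‖R2 = 4.638 kΩ.
Fractional drop under load = R_th/(R_th + R_L) = 4.638 / (4.638 + 105) = 0.04230.
So the output falls by 4.23 %.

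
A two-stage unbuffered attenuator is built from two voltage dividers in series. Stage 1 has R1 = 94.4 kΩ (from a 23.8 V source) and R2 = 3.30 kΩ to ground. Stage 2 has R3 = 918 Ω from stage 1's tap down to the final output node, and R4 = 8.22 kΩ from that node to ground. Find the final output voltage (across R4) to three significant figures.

V_out ≈ 0.536 V

Stage 2 presents R3+R4 = 9138 Ω as a load on stage 1's tap.
Stage 1's lower leg becomes R2‖(R3+R4) = 2424 Ω, so V_mid = 23.8 × 2424/96820 = 0.5959 V.
Stage 2 is itself unloaded: V_out = V_mid × R4/(R3+R4) = 0.5959 × 8220/9138 = 0.536 V.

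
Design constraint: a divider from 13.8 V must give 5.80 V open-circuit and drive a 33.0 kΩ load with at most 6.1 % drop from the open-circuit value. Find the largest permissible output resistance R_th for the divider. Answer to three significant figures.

R_th ≤ 2.14 kΩ

Loading drop = R_th/(R_th + R_L) ≤ 0.0610, so R_th ≤ R_L · ε/(1−ε) = 33.0 kΩ × 0.0610/0.9390 = 2.14 kΩ.
(Any R1, R2 with R2/(R1+R2) = 0.420 and R1‖R2 ≤ 2.14 kΩ will meet the spec.)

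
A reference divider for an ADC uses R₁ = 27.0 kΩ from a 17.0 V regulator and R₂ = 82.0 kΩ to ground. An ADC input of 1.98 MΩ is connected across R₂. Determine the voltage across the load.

V_out ≈ 12.7 V

The load sits in parallel with R₂: R₂‖R_L = (82.0 × 1980) / (82.0 + 1980) = 78.74 kΩ.
V_out = 17.0 × 78.74 / (27.0 + 78.74) = 17.0 × 78.74/105.7 = 12.7 V.
(Unloaded it would have been 12.8 V.)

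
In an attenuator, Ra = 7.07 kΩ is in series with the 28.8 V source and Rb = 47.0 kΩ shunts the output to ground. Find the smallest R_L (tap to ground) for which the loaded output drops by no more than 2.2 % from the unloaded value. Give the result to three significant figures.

R_L(min) ≈ 273 kΩ

Output resistance R_th = Ra‖Rb = (7.07 × 47.0)/54.07 = 6.146 kΩ.
The fractional drop is R_th/(R_th + R_L); requiring this ≤ 0.0220 gives R_L ≥ R_th(1/0.0220 − 1) = 6.146 × 44.45 = 273 kΩ.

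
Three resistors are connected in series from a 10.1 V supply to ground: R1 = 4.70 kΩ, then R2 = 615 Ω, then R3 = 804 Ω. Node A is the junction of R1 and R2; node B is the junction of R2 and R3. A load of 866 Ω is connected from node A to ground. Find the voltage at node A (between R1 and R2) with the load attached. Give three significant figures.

Below node A the series string R2+R3 = 1419 Ω sits in parallel with the 866 Ω load: 537.8 Ω.
V_A = 10.1 × 537.8/(4700 + 537.8) = 1.04 V.

V ≈ 1.04 V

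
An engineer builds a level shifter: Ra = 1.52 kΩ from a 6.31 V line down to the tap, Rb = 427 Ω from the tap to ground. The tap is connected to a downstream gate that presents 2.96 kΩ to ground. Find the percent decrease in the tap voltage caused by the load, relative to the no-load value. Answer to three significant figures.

10.1 %

Unloaded V = 6.31 × 427/1947 = 1.3839 V.
Loaded: Rb‖R_L = 373.2 Ω, giving V = 6.31 × 373.2/1893 = 1.2438 V.
Drop = (1.3839 − 1.2438) / 1.3839 = 10.1 %.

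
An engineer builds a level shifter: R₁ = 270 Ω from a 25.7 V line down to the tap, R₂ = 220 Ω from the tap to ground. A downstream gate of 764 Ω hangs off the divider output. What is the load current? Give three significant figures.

I_L ≈ 13.0 mA

R₂‖R_L = 170.8 Ω; V_out = 25.7 × 170.8/440.8 = 9.959 V.
I_L = V_out / R_L = 9.959 / 764 Ω = 13.0 mA.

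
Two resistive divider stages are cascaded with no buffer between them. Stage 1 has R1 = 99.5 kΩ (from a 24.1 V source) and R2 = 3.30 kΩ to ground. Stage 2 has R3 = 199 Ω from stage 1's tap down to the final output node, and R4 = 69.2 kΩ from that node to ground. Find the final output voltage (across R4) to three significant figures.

V_out ≈ 0.737 V

Stage 2 presents R3+R4 = 69400 Ω as a load on stage 1's tap.
Stage 1's lower leg becomes R2‖(R3+R4) = 3150 Ω, so V_mid = 24.1 × 3150/102700 = 0.7396 V.
Stage 2 is itself unloaded: V_out = V_mid × R4/(R3+R4) = 0.7396 × 69200/69400 = 0.737 V.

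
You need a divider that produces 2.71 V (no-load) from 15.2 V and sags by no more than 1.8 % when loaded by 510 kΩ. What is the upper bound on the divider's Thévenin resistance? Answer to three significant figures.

R_th ≤ 9.35 kΩ

Loading drop = R_th/(R_th + R_L) ≤ 0.0180, so R_th ≤ R_L · ε/(1−ε) = 510 kΩ × 0.0180/0.9820 = 9.35 kΩ.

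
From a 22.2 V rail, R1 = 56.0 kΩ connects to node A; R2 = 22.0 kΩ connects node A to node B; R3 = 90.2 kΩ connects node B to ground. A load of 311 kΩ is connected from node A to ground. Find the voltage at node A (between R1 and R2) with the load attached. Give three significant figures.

Below node A the series string R2+R3 = 112.2 kΩ sits in parallel with the 311 kΩ load: 82.45 kΩ.
V_A = 22.2 × 82.45/(56.0 + 82.45) = 13.2 V.

V ≈ 13.2 V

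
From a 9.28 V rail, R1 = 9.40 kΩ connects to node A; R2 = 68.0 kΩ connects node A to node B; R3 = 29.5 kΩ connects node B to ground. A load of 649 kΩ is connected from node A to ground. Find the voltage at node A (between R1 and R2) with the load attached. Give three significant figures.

Below node A the series string R2+R3 = 97.50 kΩ sits in parallel with the 649 kΩ load: 84.77 kΩ.
V_A = 9.28 × 84.77/(9.40 + 84.77) = 8.35 V.

V ≈ 8.35 V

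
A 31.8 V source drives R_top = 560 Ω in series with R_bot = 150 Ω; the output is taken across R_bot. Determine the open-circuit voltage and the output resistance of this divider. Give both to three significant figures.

V_th = 6.72 V, R_th = 118 Ω

V_th is the open-circuit tap voltage: 31.8 × 150/(560 + 150) = 6.72 V.
With the supply zeroed, R_top and R_bot appear in parallel from the tap: R_th = R_top‖R_bot = (560 × 150)/710.0 = 118 Ω.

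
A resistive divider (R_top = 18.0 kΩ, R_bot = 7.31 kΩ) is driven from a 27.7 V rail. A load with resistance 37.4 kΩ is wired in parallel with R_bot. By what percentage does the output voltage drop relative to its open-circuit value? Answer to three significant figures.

12.2 %

The divider's output (Thévenin) resistance is R_top‖R_bot = 5.199 kΩ.
Fractional drop under load = R_th/(R_th + R_L) = 5.199 / (5.199 + 37.4) = 0.1220.
So the output falls by 12.2 %.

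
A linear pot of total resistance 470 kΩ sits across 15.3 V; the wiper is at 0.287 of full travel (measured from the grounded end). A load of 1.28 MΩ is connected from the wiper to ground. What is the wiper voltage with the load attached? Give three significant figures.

V ≈ 4.08 V

The wiper splits the pot into (1−α)R = 335.1 kΩ above and αR = 134.9 kΩ below.
Lower section ‖ load = 122.0 kΩ.
V_wiper = 15.3 × 122.0/(335.1 + 122.0) = 4.08 V.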